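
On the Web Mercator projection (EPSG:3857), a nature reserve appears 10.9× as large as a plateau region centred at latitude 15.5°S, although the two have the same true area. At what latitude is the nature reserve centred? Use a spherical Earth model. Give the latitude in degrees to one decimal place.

73.0°

On Mercator, (apparent₁)/(apparent₂) = sec²φ₁ / sec²φ₂ when true areas are equal.
cos²φ₂ / cos²φ₁ = 10.9  ⇒  cos φ₁ = cos 15.5° / √10.9 = 0.9636/3.302 = 0.2919.
φ₁ = arccos(0.2919) ≈ 73.0°.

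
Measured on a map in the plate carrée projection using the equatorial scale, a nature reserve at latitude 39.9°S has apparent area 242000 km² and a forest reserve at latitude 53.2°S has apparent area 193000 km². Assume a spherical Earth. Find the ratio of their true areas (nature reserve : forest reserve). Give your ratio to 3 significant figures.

Plate carrée has h = 1 and k = sec φ, giving areal scale sec φ; true area = (apparent area) · cos φ.
True area of nature reserve: 242000 × cos(39.9°) = 242000 × 0.7672 = 185700 km².
True area of forest reserve: 193000 × cos(53.2°) = 193000 × 0.5990 = 115600 km².
Ratio = 185700 / 115600 ≈ 1.61.

1.61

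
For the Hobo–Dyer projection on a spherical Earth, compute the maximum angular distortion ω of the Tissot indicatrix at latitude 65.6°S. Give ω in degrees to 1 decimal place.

The Hobo–Dyer projection is cylindrical equal-area with φ₀ = 37.5°. A cylindrical equal-area projection with standard parallel φ₀ has meridian scale h = cos φ / cos φ₀ and parallel scale k = cos φ₀ / cos φ (so areas are preserved, h·k = 1).
At 65.6°: h = 0.5207, k = 1.920; principal scales a = 1.920, b = 0.5207.
sin(ω/2) = (a − b)/(a + b) = 1.400/2.441 = 0.5734, so ω = 2 arcsin(0.5734) ≈ 70.0°.

70.0°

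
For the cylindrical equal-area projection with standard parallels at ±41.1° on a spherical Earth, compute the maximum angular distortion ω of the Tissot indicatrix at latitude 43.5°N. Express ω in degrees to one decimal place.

A cylindrical equal-area projection with standard parallel φ₀ has meridian scale h = cos φ / cos φ₀ and parallel scale k = cos φ₀ / cos φ (so areas are preserved, h·k = 1).
At 43.5°: h = 0.9626, k = 1.039; principal scales a = 1.039, b = 0.9626.
sin(ω/2) = (a − b)/(a + b) = 0.07627/2.001 = 0.03811, so ω = 2 arcsin(0.03811) ≈ 4.4°.

4.4°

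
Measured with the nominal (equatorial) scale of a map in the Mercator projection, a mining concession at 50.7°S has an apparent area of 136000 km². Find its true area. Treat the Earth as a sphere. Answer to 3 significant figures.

54600 km²

For Mercator, h = k = sec φ (a conformal cylindrical projection has a single point scale, 1/cos φ).
Areal scale = k² = sec²φ = 1/cos²(50.7°) = 1/0.6334² = 2.493.
True area = apparent / (areal scale) = 136000 / 2.493 ≈ 54600 km².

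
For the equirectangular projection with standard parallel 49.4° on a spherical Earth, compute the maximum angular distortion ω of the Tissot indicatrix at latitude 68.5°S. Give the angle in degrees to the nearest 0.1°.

32.5°

With standard parallel φ₀ = 49.4°, the equirectangular projection gives x = Rλ cos φ₀, y = Rφ, so h = 1 and k = cos 49.4° / cos φ.
At 68.5°: h = 1.000, k = 1.776; principal scales a = 1.776, b = 1.000.
sin(ω/2) = (a − b)/(a + b) = 0.7756/2.776 = 0.2794, so ω = 2 arcsin(0.2794) ≈ 32.5°.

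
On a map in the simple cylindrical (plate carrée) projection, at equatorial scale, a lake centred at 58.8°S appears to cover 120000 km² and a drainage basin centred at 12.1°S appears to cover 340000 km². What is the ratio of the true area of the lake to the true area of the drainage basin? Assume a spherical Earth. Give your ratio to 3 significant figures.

Plate carrée has h = 1 and k = sec φ, giving areal scale sec φ; true area = (apparent area) · cos φ.
True area of lake: 120000 × cos(58.8°) = 120000 × 0.5180 = 62160 km².
True area of drainage basin: 340000 × cos(12.1°) = 340000 × 0.9778 = 332400 km².
Ratio = 62160 / 332400 ≈ 0.187.

0.187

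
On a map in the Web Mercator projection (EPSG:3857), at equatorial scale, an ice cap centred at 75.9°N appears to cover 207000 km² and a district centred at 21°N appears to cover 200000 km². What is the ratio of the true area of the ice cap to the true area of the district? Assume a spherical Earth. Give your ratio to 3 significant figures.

Since Mercator area scale is 1/cos²φ, the true area equals the apparent area multiplied by cos²φ.
True area of ice cap: 207000 × cos²(75.9°) = 207000 × 0.05935 = 12290 km².
True area of district: 200000 × cos²(21°) = 200000 × 0.8716 = 174300 km².
Ratio = 12290 / 174300 ≈ 0.0705.

0.0705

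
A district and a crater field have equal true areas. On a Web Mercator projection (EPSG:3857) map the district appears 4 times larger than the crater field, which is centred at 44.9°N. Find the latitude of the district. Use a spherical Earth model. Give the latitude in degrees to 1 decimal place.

69.3°

For equal true areas on Mercator, apparent areas scale as sec²φ, so the ratio is cos²φ₂ / cos²φ₁.
cos²φ₂ / cos²φ₁ = 4  ⇒  cos φ₁ = cos 44.9° / √4 = 0.7083/2.000 = 0.3542.
φ₁ = arccos(0.3542) ≈ 69.3°.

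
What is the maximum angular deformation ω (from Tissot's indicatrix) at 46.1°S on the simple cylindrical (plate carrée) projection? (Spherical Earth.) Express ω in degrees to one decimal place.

20.9°

Plate carrée maps x = Rλ, y = Rφ. The meridian scale is h = 1 and the parallel scale is k = 1/cos φ = sec φ.
At 46.1°: h = 1.000, k = 1.442; principal scales a = 1.442, b = 1.000.
sin(ω/2) = (a − b)/(a + b) = 0.4422/2.442 = 0.1811, so ω = 2 arcsin(0.1811) ≈ 20.9°.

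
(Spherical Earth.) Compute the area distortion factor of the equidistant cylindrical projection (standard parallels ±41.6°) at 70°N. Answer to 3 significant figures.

The equidistant cylindrical projection with φ₀ = 41.6° has h = 1 (meridians true) and k = cos φ₀ / cos φ along parallels.
Areal scale = h·k = 1 × cos φ₀ / cos φ; at 70°, h = 1.000, k = 2.186, so h·k = 2.186.

2.19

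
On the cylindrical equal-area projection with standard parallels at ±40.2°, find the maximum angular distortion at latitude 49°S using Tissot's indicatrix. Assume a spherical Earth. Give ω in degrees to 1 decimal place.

Cylindrical equal-area (φ₀ = 40.2°): h = cos φ / cos 40.2° along meridians, k = cos 40.2° / cos φ along parallels; h·k = 1.
At 49°: h = 0.8589, k = 1.164; principal scales a = 1.164, b = 0.8589.
sin(ω/2) = (a − b)/(a + b) = 0.3053/2.023 = 0.1509, so ω = 2 arcsin(0.1509) ≈ 17.4°.

17.4°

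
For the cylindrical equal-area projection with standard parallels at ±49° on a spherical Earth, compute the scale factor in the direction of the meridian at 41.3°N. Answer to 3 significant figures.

1.15

A cylindrical equal-area projection with standard parallel φ₀ has meridian scale h = cos φ / cos φ₀ and parallel scale k = cos φ₀ / cos φ (so areas are preserved, h·k = 1).
h = cos 41.3° / cos 49° = 0.7513/0.6561 = 1.145.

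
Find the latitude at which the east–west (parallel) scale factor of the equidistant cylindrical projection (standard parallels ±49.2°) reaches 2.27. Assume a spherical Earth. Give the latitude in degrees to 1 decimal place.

With standard parallel φ₀ = 49.2°, the equirectangular projection gives x = Rλ cos φ₀, y = Rφ, so h = 1 and k = cos 49.2° / cos φ.
k = cos φ₀ / cos φ = 2.27  ⇒  cos φ = cos 49.2° / 2.27 = 0.2879.
φ = arccos(0.2879) ≈ 73.3°.

73.3°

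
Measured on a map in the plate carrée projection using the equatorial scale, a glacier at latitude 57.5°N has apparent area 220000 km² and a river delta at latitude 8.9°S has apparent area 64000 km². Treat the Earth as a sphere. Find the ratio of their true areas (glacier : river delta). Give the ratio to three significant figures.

1.87

Plate carrée has h = 1 and k = sec φ, giving areal scale sec φ; true area = (apparent area) · cos φ.
True area of glacier: 220000 × cos(57.5°) = 220000 × 0.5373 = 118200 km².
True area of river delta: 64000 × cos(8.9°) = 64000 × 0.9880 = 63230 km².
Ratio = 118200 / 63230 ≈ 1.87.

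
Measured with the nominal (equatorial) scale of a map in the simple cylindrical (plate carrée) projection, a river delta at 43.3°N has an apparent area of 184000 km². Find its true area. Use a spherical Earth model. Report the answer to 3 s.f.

In the plate carrée (x = Rλ, y = Rφ), meridians are true-scale (h = 1) and parallels are stretched by k = sec φ.
Areal scale = h·k = 1 × sec φ; at 43.3°, h = 1.000, k = 1.374, so h·k = 1.374.
True area = apparent / (areal scale) = 184000 / 1.374 ≈ 134000 km².

134000 km²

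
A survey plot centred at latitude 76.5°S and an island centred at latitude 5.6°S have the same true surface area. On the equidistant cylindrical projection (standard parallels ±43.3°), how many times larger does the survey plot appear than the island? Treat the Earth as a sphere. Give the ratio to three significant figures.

4.26

In the equirectangular projection with standard parallel φ₀ = 43.3° (x = Rλ cos φ₀, y = Rφ), meridians are true-scale (h = 1) and the parallel scale is k = cos φ₀ / cos φ.
Areal scale at 76.5°: h·k = 1.000 × 3.118 = 3.118.
Areal scale at 5.6°: h·k = 1.000 × 0.7313 = 0.7313.
Ratio = 3.118/0.7313 ≈ 4.26.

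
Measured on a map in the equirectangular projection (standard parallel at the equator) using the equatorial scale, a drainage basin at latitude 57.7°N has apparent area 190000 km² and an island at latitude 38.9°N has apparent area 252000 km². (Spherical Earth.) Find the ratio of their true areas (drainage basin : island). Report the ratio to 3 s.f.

0.518

Plate carrée has h = 1 and k = sec φ, giving areal scale sec φ; true area = (apparent area) · cos φ.
True area of drainage basin: 190000 × cos(57.7°) = 190000 × 0.5344 = 101500 km².
True area of island: 252000 × cos(38.9°) = 252000 × 0.7782 = 196100 km².
Ratio = 101500 / 196100 ≈ 0.518.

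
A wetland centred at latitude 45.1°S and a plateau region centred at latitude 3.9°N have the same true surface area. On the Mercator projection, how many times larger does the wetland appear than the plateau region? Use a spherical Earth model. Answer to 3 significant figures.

2.00

Mercator areal scale is sec²φ.
At 45.1°: sec²(45.1°) = 1/0.7059² = 2.007.
At 3.9°: sec²(3.9°) = 1/0.9977² = 1.005.
Ratio = 2.007/1.005 = cos²(3.9°)/cos²(45.1°) ≈ 2.00.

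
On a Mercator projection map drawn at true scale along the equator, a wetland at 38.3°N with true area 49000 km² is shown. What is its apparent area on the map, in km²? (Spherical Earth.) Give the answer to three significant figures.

79600 km²

For Mercator, h = k = sec φ (a conformal cylindrical projection has a single point scale, 1/cos φ).
Areal scale = k² = sec²φ = 1/cos²(38.3°) = 1/0.7848² = 1.624.
Apparent area = 49000 × 1.624 ≈ 79600 km².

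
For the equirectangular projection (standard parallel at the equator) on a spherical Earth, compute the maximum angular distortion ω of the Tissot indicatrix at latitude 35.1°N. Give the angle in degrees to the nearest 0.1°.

Plate carrée maps x = Rλ, y = Rφ. The meridian scale is h = 1 and the parallel scale is k = 1/cos φ = sec φ.
At 35.1°: h = 1.000, k = 1.222; principal scales a = 1.222, b = 1.000.
sin(ω/2) = (a − b)/(a + b) = 0.2223/2.222 = 0.1000, so ω = 2 arcsin(0.1000) ≈ 11.5°.

11.5°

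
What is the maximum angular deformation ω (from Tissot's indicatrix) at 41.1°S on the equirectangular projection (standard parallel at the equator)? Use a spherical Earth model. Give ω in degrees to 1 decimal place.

Plate carrée maps x = Rλ, y = Rφ. The meridian scale is h = 1 and the parallel scale is k = 1/cos φ = sec φ.
At 41.1°: h = 1.000, k = 1.327; principal scales a = 1.327, b = 1.000.
sin(ω/2) = (a − b)/(a + b) = 0.3270/2.327 = 0.1405, so ω = 2 arcsin(0.1405) ≈ 16.2°.

16.2°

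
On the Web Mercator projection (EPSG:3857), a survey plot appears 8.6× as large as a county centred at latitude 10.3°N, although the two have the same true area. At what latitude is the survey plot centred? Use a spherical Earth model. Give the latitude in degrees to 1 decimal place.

70.4°

For equal true areas on Mercator, apparent areas scale as sec²φ, so the ratio is cos²φ₂ / cos²φ₁.
cos²φ₂ / cos²φ₁ = 8.6  ⇒  cos φ₁ = cos 10.3° / √8.6 = 0.9839/2.933 = 0.3355.
φ₁ = arccos(0.3355) ≈ 70.4°.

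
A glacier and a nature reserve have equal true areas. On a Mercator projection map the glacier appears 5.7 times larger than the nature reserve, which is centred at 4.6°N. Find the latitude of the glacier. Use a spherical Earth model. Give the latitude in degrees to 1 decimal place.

65.3°

On Mercator, (apparent₁)/(apparent₂) = sec²φ₁ / sec²φ₂ when true areas are equal.
cos²φ₂ / cos²φ₁ = 5.7  ⇒  cos φ₁ = cos 4.6° / √5.7 = 0.9968/2.387 = 0.4175.
φ₁ = arccos(0.4175) ≈ 65.3°.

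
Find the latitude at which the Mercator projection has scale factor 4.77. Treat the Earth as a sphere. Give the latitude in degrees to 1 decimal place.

77.9°

Mercator scale is k = sec φ = 1/cos φ.
1/cos φ = 4.77  ⇒  cos φ = 0.2096  ⇒  φ = arccos(0.2096) ≈ 77.9°.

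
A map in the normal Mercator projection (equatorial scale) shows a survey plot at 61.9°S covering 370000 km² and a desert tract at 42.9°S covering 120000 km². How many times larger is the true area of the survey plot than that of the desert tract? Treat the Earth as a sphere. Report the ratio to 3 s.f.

1.27

On Mercator the areal scale is sec²φ, so true area = apparent × cos²φ.
True area of survey plot: 370000 × cos²(61.9°) = 370000 × 0.2219 = 82090 km².
True area of desert tract: 120000 × cos²(42.9°) = 120000 × 0.5366 = 64390 km².
Ratio = 82090 / 64390 ≈ 1.27.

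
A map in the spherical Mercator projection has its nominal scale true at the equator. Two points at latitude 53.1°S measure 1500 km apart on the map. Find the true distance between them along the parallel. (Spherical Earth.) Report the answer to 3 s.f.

Mercator is conformal, so the point scale is isotropic: h = k = sec φ = 1/cos φ.
Along the parallel at 53.1°, map distances are exaggerated by k = sec 53.1° = 1.666.
True distance = 1500 / 1.666 = 1500 × cos 53.1° ≈ 901 km.

901 km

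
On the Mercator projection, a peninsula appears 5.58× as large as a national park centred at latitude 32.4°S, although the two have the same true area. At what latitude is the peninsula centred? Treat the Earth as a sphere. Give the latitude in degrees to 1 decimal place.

On Mercator, (apparent₁)/(apparent₂) = sec²φ₁ / sec²φ₂ when true areas are equal.
cos²φ₂ / cos²φ₁ = 5.58  ⇒  cos φ₁ = cos 32.4° / √5.58 = 0.8443/2.362 = 0.3574.
φ₁ = arccos(0.3574) ≈ 69.1°.

69.1°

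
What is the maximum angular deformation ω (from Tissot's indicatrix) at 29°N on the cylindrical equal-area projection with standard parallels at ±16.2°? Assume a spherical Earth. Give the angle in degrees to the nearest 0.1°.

10.7°

For cylindrical equal-area with standard parallel φ₀, h = cos φ / cos φ₀ and k = cos φ₀ / cos φ, so h·k = 1.
At 29°: h = 0.9108, k = 1.098; principal scales a = 1.098, b = 0.9108.
sin(ω/2) = (a − b)/(a + b) = 0.1872/2.009 = 0.09318, so ω = 2 arcsin(0.09318) ≈ 10.7°.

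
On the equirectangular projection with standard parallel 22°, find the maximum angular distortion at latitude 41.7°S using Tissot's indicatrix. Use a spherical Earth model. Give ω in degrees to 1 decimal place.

12.4°

In the equirectangular projection with standard parallel φ₀ = 22° (x = Rλ cos φ₀, y = Rφ), meridians are true-scale (h = 1) and the parallel scale is k = cos φ₀ / cos φ.
At 41.7°: h = 1.000, k = 1.242; principal scales a = 1.242, b = 1.000.
sin(ω/2) = (a − b)/(a + b) = 0.2418/2.242 = 0.1079, so ω = 2 arcsin(0.1079) ≈ 12.4°.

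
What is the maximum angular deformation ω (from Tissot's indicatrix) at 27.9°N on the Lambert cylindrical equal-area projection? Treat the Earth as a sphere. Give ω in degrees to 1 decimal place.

14.1°

The Lambert cylindrical equal-area projection is the cylindrical equal-area projection with its standard parallel at the equator (φ₀ = 0). A cylindrical equal-area projection with standard parallel φ₀ has meridian scale h = cos φ / cos φ₀ and parallel scale k = cos φ₀ / cos φ (so areas are preserved, h·k = 1).
At 27.9°: h = 0.8838, k = 1.132; principal scales a = 1.132, b = 0.8838.
sin(ω/2) = (a − b)/(a + b) = 0.2478/2.015 = 0.1229, so ω = 2 arcsin(0.1229) ≈ 14.1°.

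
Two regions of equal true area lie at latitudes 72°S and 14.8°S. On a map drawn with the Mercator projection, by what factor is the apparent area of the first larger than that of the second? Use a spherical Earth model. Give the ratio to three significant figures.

9.79

Mercator is conformal with k = sec φ, so areal scale = k² = sec²φ.
At 72°: sec²(72°) = 1/0.3090² = 10.47.
At 14.8°: sec²(14.8°) = 1/0.9668² = 1.070.
Ratio = 10.47/1.070 = cos²(14.8°)/cos²(72°) ≈ 9.79.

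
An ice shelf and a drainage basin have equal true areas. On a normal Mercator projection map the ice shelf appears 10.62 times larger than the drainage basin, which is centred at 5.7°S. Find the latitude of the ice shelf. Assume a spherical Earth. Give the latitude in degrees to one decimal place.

On Mercator, (apparent₁)/(apparent₂) = sec²φ₁ / sec²φ₂ when true areas are equal.
cos²φ₂ / cos²φ₁ = 10.62  ⇒  cos φ₁ = cos 5.7° / √10.62 = 0.9951/3.259 = 0.3053.
φ₁ = arccos(0.3053) ≈ 72.2°.

72.2°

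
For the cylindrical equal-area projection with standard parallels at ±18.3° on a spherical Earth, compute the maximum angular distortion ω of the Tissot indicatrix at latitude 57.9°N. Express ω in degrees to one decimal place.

63.1°

A cylindrical equal-area projection with standard parallel φ₀ has meridian scale h = cos φ / cos φ₀ and parallel scale k = cos φ₀ / cos φ (so areas are preserved, h·k = 1).
At 57.9°: h = 0.5597, k = 1.787; principal scales a = 1.787, b = 0.5597.
sin(ω/2) = (a − b)/(a + b) = 1.227/2.346 = 0.5229, so ω = 2 arcsin(0.5229) ≈ 63.1°.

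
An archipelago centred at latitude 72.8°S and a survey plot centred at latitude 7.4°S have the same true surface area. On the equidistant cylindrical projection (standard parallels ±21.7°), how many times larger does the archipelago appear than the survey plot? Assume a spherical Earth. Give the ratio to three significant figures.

3.35

In the equirectangular projection with standard parallel φ₀ = 21.7° (x = Rλ cos φ₀, y = Rφ), meridians are true-scale (h = 1) and the parallel scale is k = cos φ₀ / cos φ.
Areal scale at 72.8°: h·k = 1.000 × 3.142 = 3.142.
Areal scale at 7.4°: h·k = 1.000 × 0.9369 = 0.9369.
Ratio = 3.142/0.9369 ≈ 3.35.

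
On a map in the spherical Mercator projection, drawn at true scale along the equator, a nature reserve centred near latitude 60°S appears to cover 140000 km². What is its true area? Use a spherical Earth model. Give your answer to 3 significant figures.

The Mercator projection is conformal; its linear scale factor is the same in every direction and equals sec φ = 1/cos φ.
Areal scale = k² = sec²φ = 1/cos²(60°) = 1/0.5000² = 4.000.
True area = apparent / (areal scale) = 140000 / 4.000 ≈ 35000 km².

35000 km²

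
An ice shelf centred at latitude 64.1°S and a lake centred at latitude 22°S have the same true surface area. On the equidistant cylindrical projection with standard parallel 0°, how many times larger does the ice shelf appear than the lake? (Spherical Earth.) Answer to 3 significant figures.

In the plate carrée (x = Rλ, y = Rφ), meridians are true-scale (h = 1) and parallels are stretched by k = sec φ.
Areal scale at 64.1°: h·k = 1.000 × 2.289 = 2.289.
Areal scale at 22°: h·k = 1.000 × 1.079 = 1.079.
Ratio = 2.289/1.079 ≈ 2.12.

2.12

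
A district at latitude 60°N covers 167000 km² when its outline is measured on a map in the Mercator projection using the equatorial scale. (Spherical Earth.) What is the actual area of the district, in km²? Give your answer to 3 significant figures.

41800 km²

For Mercator, h = k = sec φ (a conformal cylindrical projection has a single point scale, 1/cos φ).
Areal scale = k² = sec²φ = 1/cos²(60°) = 1/0.5000² = 4.000.
True area = apparent / (areal scale) = 167000 / 4.000 ≈ 41800 km².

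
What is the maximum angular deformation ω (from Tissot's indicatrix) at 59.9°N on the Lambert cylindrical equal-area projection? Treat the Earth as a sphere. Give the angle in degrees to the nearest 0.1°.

The Lambert cylindrical equal-area projection is the cylindrical equal-area projection with its standard parallel at the equator (φ₀ = 0). A cylindrical equal-area projection with standard parallel φ₀ has meridian scale h = cos φ / cos φ₀ and parallel scale k = cos φ₀ / cos φ (so areas are preserved, h·k = 1).
At 59.9°: h = 0.5015, k = 1.994; principal scales a = 1.994, b = 0.5015.
sin(ω/2) = (a − b)/(a + b) = 1.492/2.495 = 0.5981, so ω = 2 arcsin(0.5981) ≈ 73.5°.

73.5°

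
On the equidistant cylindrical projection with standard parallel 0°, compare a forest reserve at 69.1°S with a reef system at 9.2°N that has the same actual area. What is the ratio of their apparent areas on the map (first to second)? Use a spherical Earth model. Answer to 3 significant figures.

2.77

For the equirectangular projection with φ₀ = 0 (plate carrée), h = 1 along meridians and k = sec φ along parallels.
Areal scale at 69.1°: h·k = 1.000 × 2.803 = 2.803.
Areal scale at 9.2°: h·k = 1.000 × 1.013 = 1.013.
Ratio = 2.803/1.013 ≈ 2.77.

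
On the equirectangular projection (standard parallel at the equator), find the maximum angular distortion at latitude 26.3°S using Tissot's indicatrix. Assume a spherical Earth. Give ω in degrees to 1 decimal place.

6.3°

For the equirectangular projection with φ₀ = 0 (plate carrée), h = 1 along meridians and k = sec φ along parallels.
At 26.3°: h = 1.000, k = 1.115; principal scales a = 1.115, b = 1.000.
sin(ω/2) = (a − b)/(a + b) = 0.1155/2.115 = 0.05458, so ω = 2 arcsin(0.05458) ≈ 6.3°.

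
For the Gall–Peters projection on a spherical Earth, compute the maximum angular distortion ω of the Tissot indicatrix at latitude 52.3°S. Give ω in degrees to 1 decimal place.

Gall–Peters is a cylindrical equal-area projection with standard parallels at ±45°. A cylindrical equal-area projection with standard parallel φ₀ has meridian scale h = cos φ / cos φ₀ and parallel scale k = cos φ₀ / cos φ (so areas are preserved, h·k = 1).
At 52.3°: h = 0.8648, k = 1.156; principal scales a = 1.156, b = 0.8648.
sin(ω/2) = (a − b)/(a + b) = 0.2915/2.021 = 0.1442, so ω = 2 arcsin(0.1442) ≈ 16.6°.

16.6°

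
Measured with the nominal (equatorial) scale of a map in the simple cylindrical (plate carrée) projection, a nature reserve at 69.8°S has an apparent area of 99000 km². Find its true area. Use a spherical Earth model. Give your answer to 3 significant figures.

34200 km²

In the plate carrée (x = Rλ, y = Rφ), meridians are true-scale (h = 1) and parallels are stretched by k = sec φ.
Areal scale = h·k = 1 × sec φ; at 69.8°, h = 1.000, k = 2.896, so h·k = 2.896.
True area = apparent / (areal scale) = 99000 / 2.896 ≈ 34200 km².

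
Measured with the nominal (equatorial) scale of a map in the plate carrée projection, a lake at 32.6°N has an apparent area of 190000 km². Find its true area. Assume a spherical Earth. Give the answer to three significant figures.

In the plate carrée (x = Rλ, y = Rφ), meridians are true-scale (h = 1) and parallels are stretched by k = sec φ.
Areal scale = h·k = 1 × sec φ; at 32.6°, h = 1.000, k = 1.187, so h·k = 1.187.
True area = apparent / (areal scale) = 190000 / 1.187 ≈ 160000 km².

160000 km²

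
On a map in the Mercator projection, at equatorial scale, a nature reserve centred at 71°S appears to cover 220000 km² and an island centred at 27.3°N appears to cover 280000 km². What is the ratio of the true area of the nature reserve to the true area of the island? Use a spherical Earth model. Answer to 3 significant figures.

0.105

Mercator's areal exaggeration is sec²φ; hence true area = (apparent area) · cos²φ.
True area of nature reserve: 220000 × cos²(71°) = 220000 × 0.1060 = 23320 km².
True area of island: 280000 × cos²(27.3°) = 280000 × 0.7896 = 221100 km².
Ratio = 23320 / 221100 ≈ 0.105.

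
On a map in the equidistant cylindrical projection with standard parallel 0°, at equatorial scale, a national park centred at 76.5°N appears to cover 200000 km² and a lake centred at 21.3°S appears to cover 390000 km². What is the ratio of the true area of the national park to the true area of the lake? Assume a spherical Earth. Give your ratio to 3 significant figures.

On the plate carrée, areal scale = h·k = 1 × sec φ, so true area = apparent × cos φ.
True area of national park: 200000 × cos(76.5°) = 200000 × 0.2334 = 46690 km².
True area of lake: 390000 × cos(21.3°) = 390000 × 0.9317 = 363400 km².
Ratio = 46690 / 363400 ≈ 0.128.

0.128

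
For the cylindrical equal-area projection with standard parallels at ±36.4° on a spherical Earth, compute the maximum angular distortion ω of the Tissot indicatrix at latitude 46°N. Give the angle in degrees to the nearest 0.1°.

16.8°

Cylindrical equal-area (φ₀ = 36.4°): h = cos φ / cos 36.4° along meridians, k = cos 36.4° / cos φ along parallels; h·k = 1.
At 46°: h = 0.8630, k = 1.159; principal scales a = 1.159, b = 0.8630.
sin(ω/2) = (a − b)/(a + b) = 0.2956/2.022 = 0.1462, so ω = 2 arcsin(0.1462) ≈ 16.8°.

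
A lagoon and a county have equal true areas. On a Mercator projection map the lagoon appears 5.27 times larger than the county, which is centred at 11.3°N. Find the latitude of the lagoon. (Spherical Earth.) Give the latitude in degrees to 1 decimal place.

64.7°

Mercator areal scale is sec²φ, so apparent-area ratio = sec²φ₁ / sec²φ₂ = cos²φ₂ / cos²φ₁.
cos²φ₂ / cos²φ₁ = 5.27  ⇒  cos φ₁ = cos 11.3° / √5.27 = 0.9806/2.296 = 0.4272.
φ₁ = arccos(0.4272) ≈ 64.7°.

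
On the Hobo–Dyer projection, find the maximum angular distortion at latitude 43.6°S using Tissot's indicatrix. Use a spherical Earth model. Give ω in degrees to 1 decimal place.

10.4°

Hobo–Dyer is a cylindrical equal-area projection with standard parallels at ±37.5°. Cylindrical equal-area (φ₀ = 37.5°): h = cos φ / cos 37.5° along meridians, k = cos 37.5° / cos φ along parallels; h·k = 1.
At 43.6°: h = 0.9128, k = 1.096; principal scales a = 1.096, b = 0.9128.
sin(ω/2) = (a − b)/(a + b) = 0.1827/2.008 = 0.09099, so ω = 2 arcsin(0.09099) ≈ 10.4°.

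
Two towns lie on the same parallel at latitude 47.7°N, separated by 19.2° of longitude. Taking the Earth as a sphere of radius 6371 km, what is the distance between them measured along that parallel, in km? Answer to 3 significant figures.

1440 km

Arc length along a parallel = R cos φ · Δλ (with Δλ in radians).
= 6371 × cos 47.7° × (19.2° × π/180) = 6371 × 0.6730 × 0.3351 ≈ 1440 km.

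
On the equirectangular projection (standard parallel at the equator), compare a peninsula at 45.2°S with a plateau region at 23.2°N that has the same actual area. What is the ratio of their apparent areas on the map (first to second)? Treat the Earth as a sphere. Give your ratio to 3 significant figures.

1.30

Plate carrée maps x = Rλ, y = Rφ. The meridian scale is h = 1 and the parallel scale is k = 1/cos φ = sec φ.
Areal scale at 45.2°: h·k = 1.000 × 1.419 = 1.419.
Areal scale at 23.2°: h·k = 1.000 × 1.088 = 1.088.
Ratio = 1.419/1.088 ≈ 1.30.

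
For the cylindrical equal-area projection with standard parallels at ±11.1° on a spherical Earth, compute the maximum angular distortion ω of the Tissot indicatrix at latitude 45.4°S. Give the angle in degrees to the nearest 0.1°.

37.7°

A cylindrical equal-area projection with standard parallel φ₀ has meridian scale h = cos φ / cos φ₀ and parallel scale k = cos φ₀ / cos φ (so areas are preserved, h·k = 1).
At 45.4°: h = 0.7155, k = 1.398; principal scales a = 1.398, b = 0.7155.
sin(ω/2) = (a − b)/(a + b) = 0.6820/2.113 = 0.3228, so ω = 2 arcsin(0.3228) ≈ 37.7°.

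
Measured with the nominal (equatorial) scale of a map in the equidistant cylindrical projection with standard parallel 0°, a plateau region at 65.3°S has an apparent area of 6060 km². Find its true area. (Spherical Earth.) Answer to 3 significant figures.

2530 km²

For the equirectangular projection with φ₀ = 0 (plate carrée), h = 1 along meridians and k = sec φ along parallels.
Areal scale = h·k = 1 × sec φ; at 65.3°, h = 1.000, k = 2.393, so h·k = 2.393.
True area = apparent / (areal scale) = 6060 / 2.393 ≈ 2530 km².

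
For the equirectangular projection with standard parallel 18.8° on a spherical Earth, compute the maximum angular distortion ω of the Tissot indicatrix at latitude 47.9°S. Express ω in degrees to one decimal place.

In the equirectangular projection with standard parallel φ₀ = 18.8° (x = Rλ cos φ₀, y = Rφ), meridians are true-scale (h = 1) and the parallel scale is k = cos φ₀ / cos φ.
At 47.9°: h = 1.000, k = 1.412; principal scales a = 1.412, b = 1.000.
sin(ω/2) = (a − b)/(a + b) = 0.4120/2.412 = 0.1708, so ω = 2 arcsin(0.1708) ≈ 19.7°.

19.7°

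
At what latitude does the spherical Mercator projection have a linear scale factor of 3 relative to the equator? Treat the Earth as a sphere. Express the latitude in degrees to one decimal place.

70.5°

Mercator scale is k = sec φ = 1/cos φ.
1/cos φ = 3  ⇒  cos φ = 0.3333  ⇒  φ = arccos(0.3333) ≈ 70.5°.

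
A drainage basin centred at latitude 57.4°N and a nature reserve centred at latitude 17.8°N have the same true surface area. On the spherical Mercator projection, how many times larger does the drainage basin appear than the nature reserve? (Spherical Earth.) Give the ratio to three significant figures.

On Mercator, area is exaggerated by sec²φ = 1/cos²φ.
At 57.4°: sec²(57.4°) = 1/0.5388² = 3.445.
At 17.8°: sec²(17.8°) = 1/0.9521² = 1.103.
Ratio = 3.445/1.103 = cos²(17.8°)/cos²(57.4°) ≈ 3.12.

3.12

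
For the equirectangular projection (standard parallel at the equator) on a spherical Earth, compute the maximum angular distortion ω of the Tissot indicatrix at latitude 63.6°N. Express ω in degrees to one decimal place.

45.2°

Plate carrée maps x = Rλ, y = Rφ. The meridian scale is h = 1 and the parallel scale is k = 1/cos φ = sec φ.
At 63.6°: h = 1.000, k = 2.249; principal scales a = 2.249, b = 1.000.
sin(ω/2) = (a − b)/(a + b) = 1.249/3.249 = 0.3844, so ω = 2 arcsin(0.3844) ≈ 45.2°.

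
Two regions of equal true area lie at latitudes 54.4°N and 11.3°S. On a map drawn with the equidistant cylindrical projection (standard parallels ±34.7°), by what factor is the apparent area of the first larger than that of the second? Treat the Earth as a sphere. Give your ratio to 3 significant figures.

In the equirectangular projection with standard parallel φ₀ = 34.7° (x = Rλ cos φ₀, y = Rφ), meridians are true-scale (h = 1) and the parallel scale is k = cos φ₀ / cos φ.
Areal scale at 54.4°: h·k = 1.000 × 1.412 = 1.412.
Areal scale at 11.3°: h·k = 1.000 × 0.8384 = 0.8384.
Ratio = 1.412/0.8384 ≈ 1.68.

1.68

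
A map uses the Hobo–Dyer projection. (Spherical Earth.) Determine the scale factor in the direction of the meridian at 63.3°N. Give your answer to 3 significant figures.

Hobo–Dyer is a cylindrical equal-area projection with standard parallels at ±37.5°. A cylindrical equal-area projection with standard parallel φ₀ has meridian scale h = cos φ / cos φ₀ and parallel scale k = cos φ₀ / cos φ (so areas are preserved, h·k = 1).
h = cos 63.3° / cos 37.5° = 0.4493/0.7934 = 0.5664.

0.566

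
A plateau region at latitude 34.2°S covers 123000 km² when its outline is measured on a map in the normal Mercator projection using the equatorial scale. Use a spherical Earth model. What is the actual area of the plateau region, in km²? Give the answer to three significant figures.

Mercator is conformal, so the point scale is isotropic: h = k = sec φ = 1/cos φ.
Areal scale = k² = sec²φ = 1/cos²(34.2°) = 1/0.8271² = 1.462.
True area = apparent / (areal scale) = 123000 / 1.462 ≈ 84100 km².

84100 km²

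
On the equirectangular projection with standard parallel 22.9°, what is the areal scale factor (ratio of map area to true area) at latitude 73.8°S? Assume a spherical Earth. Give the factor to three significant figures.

With standard parallel φ₀ = 22.9°, the equirectangular projection gives x = Rλ cos φ₀, y = Rφ, so h = 1 and k = cos 22.9° / cos φ.
Areal scale = h·k = 1 × cos φ₀ / cos φ; at 73.8°, h = 1.000, k = 3.302, so h·k = 3.302.

3.30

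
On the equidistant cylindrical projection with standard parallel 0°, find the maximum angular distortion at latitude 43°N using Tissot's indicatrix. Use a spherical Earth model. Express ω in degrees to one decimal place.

Plate carrée maps x = Rλ, y = Rφ. The meridian scale is h = 1 and the parallel scale is k = 1/cos φ = sec φ.
At 43°: h = 1.000, k = 1.367; principal scales a = 1.367, b = 1.000.
sin(ω/2) = (a − b)/(a + b) = 0.3673/2.367 = 0.1552, so ω = 2 arcsin(0.1552) ≈ 17.9°.

17.9°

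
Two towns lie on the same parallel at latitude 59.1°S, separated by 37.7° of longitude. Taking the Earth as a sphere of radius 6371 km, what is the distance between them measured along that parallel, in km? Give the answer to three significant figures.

Arc length along a parallel = R cos φ · Δλ (with Δλ in radians).
= 6371 × cos 59.1° × (37.7° × π/180) = 6371 × 0.5135 × 0.6580 ≈ 2150 km.

2150 km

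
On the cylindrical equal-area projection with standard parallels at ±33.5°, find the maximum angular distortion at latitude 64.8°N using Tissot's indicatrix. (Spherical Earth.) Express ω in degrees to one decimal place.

71.8°

For cylindrical equal-area with standard parallel φ₀, h = cos φ / cos φ₀ and k = cos φ₀ / cos φ, so h·k = 1.
At 64.8°: h = 0.5106, k = 1.958; principal scales a = 1.958, b = 0.5106.
sin(ω/2) = (a − b)/(a + b) = 1.448/2.469 = 0.5864, so ω = 2 arcsin(0.5864) ≈ 71.8°.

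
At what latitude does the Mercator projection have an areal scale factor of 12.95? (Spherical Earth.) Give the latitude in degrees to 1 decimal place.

73.9°

Mercator areal scale is sec²φ.
sec²φ = 12.95  ⇒  cos²φ = 0.07722  ⇒  cos φ = 0.2779.
φ = arccos(0.2779) ≈ 73.9°.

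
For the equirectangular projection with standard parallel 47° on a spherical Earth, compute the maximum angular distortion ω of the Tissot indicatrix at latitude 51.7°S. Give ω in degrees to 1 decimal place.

5.5°

The equidistant cylindrical projection with φ₀ = 47° has h = 1 (meridians true) and k = cos φ₀ / cos φ along parallels.
At 51.7°: h = 1.000, k = 1.100; principal scales a = 1.100, b = 1.000.
sin(ω/2) = (a − b)/(a + b) = 0.1004/2.100 = 0.04780, so ω = 2 arcsin(0.04780) ≈ 5.5°.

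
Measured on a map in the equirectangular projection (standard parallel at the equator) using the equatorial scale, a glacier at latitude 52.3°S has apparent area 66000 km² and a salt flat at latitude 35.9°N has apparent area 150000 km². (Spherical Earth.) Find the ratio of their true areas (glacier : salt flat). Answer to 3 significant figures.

On the plate carrée, areal scale = h·k = 1 × sec φ, so true area = apparent × cos φ.
True area of glacier: 66000 × cos(52.3°) = 66000 × 0.6115 = 40360 km².
True area of salt flat: 150000 × cos(35.9°) = 150000 × 0.8100 = 121500 km².
Ratio = 40360 / 121500 ≈ 0.332.

0.332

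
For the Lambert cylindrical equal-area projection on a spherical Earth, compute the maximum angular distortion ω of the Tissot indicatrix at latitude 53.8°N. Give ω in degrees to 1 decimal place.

57.7°

The Lambert cylindrical equal-area projection is the cylindrical equal-area projection with its standard parallel at the equator (φ₀ = 0). A cylindrical equal-area projection with standard parallel φ₀ has meridian scale h = cos φ / cos φ₀ and parallel scale k = cos φ₀ / cos φ (so areas are preserved, h·k = 1).
At 53.8°: h = 0.5906, k = 1.693; principal scales a = 1.693, b = 0.5906.
sin(ω/2) = (a − b)/(a + b) = 1.103/2.284 = 0.4828, so ω = 2 arcsin(0.4828) ≈ 57.7°.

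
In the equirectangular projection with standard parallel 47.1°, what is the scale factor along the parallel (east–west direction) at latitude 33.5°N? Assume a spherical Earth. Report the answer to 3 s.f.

0.816

The equidistant cylindrical projection with φ₀ = 47.1° has h = 1 (meridians true) and k = cos φ₀ / cos φ along parallels.
k = cos 47.1° / cos 33.5° = 0.6807/0.8339 = 0.8163.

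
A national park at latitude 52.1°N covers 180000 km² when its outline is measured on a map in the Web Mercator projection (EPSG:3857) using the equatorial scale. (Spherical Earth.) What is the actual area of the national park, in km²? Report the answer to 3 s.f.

Mercator is conformal, so the point scale is isotropic: h = k = sec φ = 1/cos φ.
Areal scale = k² = sec²φ = 1/cos²(52.1°) = 1/0.6143² = 2.650.
True area = apparent / (areal scale) = 180000 / 2.650 ≈ 67900 km².

67900 km²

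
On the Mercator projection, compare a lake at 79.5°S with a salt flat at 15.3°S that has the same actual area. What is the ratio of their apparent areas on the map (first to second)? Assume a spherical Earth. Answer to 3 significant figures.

28.0

Mercator areal scale is sec²φ.
At 79.5°: sec²(79.5°) = 1/0.1822² = 30.11.
At 15.3°: sec²(15.3°) = 1/0.9646² = 1.075.
Ratio = 30.11/1.075 = cos²(15.3°)/cos²(79.5°) ≈ 28.0.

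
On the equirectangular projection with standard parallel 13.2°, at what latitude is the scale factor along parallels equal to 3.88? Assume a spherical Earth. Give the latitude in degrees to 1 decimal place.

75.5°

In the equirectangular projection with standard parallel φ₀ = 13.2° (x = Rλ cos φ₀, y = Rφ), meridians are true-scale (h = 1) and the parallel scale is k = cos φ₀ / cos φ.
k = cos φ₀ / cos φ = 3.88  ⇒  cos φ = cos 13.2° / 3.88 = 0.2509.
φ = arccos(0.2509) ≈ 75.5°.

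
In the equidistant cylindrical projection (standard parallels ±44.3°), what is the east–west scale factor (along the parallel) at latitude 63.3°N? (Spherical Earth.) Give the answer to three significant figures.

In the equirectangular projection with standard parallel φ₀ = 44.3° (x = Rλ cos φ₀, y = Rφ), meridians are true-scale (h = 1) and the parallel scale is k = cos φ₀ / cos φ.
k = cos 44.3° / cos 63.3° = 0.7157/0.4493 = 1.593.

1.59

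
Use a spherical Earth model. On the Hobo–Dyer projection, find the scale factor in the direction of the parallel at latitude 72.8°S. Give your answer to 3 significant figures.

The Hobo–Dyer projection is cylindrical equal-area with φ₀ = 37.5°. For cylindrical equal-area with standard parallel φ₀, h = cos φ / cos φ₀ and k = cos φ₀ / cos φ, so h·k = 1.
k = cos 37.5° / cos 72.8° = 0.7934/0.2957 = 2.683.

2.68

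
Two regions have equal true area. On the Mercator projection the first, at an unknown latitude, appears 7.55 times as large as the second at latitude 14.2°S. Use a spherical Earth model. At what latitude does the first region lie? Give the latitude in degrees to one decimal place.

Mercator areal scale is sec²φ, so apparent-area ratio = sec²φ₁ / sec²φ₂ = cos²φ₂ / cos²φ₁.
cos²φ₂ / cos²φ₁ = 7.55  ⇒  cos φ₁ = cos 14.2° / √7.55 = 0.9694/2.748 = 0.3528.
φ₁ = arccos(0.3528) ≈ 69.3°.

69.3°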